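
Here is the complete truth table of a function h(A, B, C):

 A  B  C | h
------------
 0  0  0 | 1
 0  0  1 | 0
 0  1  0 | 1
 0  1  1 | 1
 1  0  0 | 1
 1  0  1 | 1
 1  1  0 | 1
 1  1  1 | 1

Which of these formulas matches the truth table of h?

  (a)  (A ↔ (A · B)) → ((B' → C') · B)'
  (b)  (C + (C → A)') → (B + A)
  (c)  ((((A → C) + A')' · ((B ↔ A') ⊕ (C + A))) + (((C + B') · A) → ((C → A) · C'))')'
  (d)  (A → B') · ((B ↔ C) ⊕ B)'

(a): at (0,0,1) it gives 1, but h = 0 — eliminated.
(c): at (0,0,1) it gives 1, but h = 0 — eliminated.
(d): at (0,0,0) it gives 0, but h = 1 — eliminated.
Only (b) survives; checking it on all 8 rows confirms it matches h.

b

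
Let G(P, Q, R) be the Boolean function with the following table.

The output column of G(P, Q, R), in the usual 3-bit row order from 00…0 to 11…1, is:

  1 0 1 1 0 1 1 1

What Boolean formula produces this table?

G(P, Q, R) = (((P' · Q') · R) + ((P · Q') · R'))'

G is 0 on only 2 rows — (0,0,1), (1,0,0). Writing each as a minterm (¬P·¬Q·R, P·¬Q·¬R) and OR-ing them characterizes exactly where G=0, so G is the negation of that disjunction.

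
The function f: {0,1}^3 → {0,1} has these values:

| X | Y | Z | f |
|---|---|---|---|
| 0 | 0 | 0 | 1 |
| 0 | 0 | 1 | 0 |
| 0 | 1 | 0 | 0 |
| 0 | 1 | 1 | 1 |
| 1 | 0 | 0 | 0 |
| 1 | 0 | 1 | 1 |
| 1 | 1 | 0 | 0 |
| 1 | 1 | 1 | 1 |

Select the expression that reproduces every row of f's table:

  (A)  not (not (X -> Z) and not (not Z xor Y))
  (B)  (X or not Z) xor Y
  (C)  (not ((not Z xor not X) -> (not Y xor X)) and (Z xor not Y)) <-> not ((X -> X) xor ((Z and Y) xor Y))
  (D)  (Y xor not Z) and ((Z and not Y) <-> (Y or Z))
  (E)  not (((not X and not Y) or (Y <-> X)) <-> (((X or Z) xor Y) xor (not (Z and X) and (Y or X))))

(A) fails at (0,0,1): the formula yields 1, f is 0.
(B) fails at (1,0,0): the formula yields 1, f is 0.
(C) fails at (0,0,1): the formula yields 1, f is 0.
(D) fails at (0,1,1): the formula yields 0, f is 1.
Only (E) survives; checking it on all 8 rows confirms it matches f.

E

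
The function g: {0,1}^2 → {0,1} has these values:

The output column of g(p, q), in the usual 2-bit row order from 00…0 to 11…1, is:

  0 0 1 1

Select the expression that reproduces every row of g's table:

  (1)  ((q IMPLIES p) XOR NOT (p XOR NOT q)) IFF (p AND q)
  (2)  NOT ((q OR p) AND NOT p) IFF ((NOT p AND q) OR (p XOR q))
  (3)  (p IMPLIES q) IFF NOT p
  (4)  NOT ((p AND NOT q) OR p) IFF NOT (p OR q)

(2) disagrees with g on (1,1) (formula → 0, table → 1); rule it out.
(3) disagrees with g on (0,0) (formula → 1, table → 0); rule it out.
(4) disagrees with g on (0,0) (formula → 1, table → 0); rule it out.
That leaves (1). Evaluating it on every row reproduces the table of g exactly.

1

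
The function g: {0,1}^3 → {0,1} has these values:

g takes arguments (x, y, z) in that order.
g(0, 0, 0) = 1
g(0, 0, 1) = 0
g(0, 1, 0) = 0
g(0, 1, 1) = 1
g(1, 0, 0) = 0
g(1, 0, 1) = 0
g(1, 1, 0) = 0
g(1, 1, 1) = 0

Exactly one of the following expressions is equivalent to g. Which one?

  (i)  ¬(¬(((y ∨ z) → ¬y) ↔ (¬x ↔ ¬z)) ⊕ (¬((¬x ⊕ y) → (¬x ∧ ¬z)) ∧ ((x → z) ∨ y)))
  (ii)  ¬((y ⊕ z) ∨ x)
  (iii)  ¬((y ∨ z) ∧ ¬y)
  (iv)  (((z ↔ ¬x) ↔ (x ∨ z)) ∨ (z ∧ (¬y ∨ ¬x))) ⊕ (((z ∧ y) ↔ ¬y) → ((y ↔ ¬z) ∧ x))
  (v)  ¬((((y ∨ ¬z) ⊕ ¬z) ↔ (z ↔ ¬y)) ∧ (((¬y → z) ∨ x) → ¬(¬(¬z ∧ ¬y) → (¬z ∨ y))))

ii

(i) disagrees with g on (0,0,1) (formula → 1, table → 0); rule it out.
(iii) disagrees with g on (0,1,0) (formula → 1, table → 0); rule it out.
(iv) disagrees with g on (0,0,0) (formula → 0, table → 1); rule it out.
(v) disagrees with g on (0,0,0) (formula → 0, table → 1); rule it out.
(ii) is the remaining candidate, and it agrees with g on all 8 inputs.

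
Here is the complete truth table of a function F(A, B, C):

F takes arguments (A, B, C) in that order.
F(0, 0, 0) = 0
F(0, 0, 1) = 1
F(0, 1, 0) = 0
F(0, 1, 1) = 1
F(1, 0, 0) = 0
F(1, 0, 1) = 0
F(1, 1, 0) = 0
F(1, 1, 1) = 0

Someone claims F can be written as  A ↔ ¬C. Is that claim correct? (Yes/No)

No

Check the formula against F row by row:
  A=0, B=0, C=0: formula gives 0, F = 0 ✓
  A=0, B=0, C=1: formula gives 1, F = 1 ✓
  A=0, B=1, C=0: formula gives 0, F = 0 ✓
  A=0, B=1, C=1: formula gives 1, F = 1 ✓
  A=1, B=0, C=0: formula gives 1, but F = 0 ✗
Since they disagree at (1,0,0), the expression is not a correct formula for F.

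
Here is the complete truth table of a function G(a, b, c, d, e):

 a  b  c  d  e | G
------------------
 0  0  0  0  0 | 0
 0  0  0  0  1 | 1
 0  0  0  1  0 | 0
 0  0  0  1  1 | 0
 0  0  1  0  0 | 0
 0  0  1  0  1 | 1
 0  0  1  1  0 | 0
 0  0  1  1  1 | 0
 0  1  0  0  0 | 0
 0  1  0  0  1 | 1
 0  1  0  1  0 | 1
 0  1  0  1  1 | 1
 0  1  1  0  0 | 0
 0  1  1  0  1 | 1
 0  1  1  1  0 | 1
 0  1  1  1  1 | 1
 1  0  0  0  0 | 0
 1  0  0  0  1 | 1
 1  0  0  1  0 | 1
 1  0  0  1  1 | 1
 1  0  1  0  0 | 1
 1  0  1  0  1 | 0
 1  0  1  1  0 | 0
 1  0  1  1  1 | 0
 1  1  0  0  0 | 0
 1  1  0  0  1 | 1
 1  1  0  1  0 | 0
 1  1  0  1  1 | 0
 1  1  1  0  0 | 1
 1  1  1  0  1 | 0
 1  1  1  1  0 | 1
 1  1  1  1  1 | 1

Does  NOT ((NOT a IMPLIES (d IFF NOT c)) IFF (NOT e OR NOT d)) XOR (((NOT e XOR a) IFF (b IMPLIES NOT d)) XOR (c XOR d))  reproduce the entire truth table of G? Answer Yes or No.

Yes

Test each input against both G and the formula:
  a=0, b=0, c=0, d=0, e=0: formula gives 0, G = 0 ✓
  a=0, b=0, c=0, d=0, e=1: formula gives 1, G = 1 ✓
  a=0, b=0, c=0, d=1, e=0: formula gives 0, G = 0 ✓
  a=0, b=0, c=0, d=1, e=1: formula gives 0, G = 0 ✓
  …and likewise for the remaining 28 rows.
No disagreement on any input; they are logically equivalent.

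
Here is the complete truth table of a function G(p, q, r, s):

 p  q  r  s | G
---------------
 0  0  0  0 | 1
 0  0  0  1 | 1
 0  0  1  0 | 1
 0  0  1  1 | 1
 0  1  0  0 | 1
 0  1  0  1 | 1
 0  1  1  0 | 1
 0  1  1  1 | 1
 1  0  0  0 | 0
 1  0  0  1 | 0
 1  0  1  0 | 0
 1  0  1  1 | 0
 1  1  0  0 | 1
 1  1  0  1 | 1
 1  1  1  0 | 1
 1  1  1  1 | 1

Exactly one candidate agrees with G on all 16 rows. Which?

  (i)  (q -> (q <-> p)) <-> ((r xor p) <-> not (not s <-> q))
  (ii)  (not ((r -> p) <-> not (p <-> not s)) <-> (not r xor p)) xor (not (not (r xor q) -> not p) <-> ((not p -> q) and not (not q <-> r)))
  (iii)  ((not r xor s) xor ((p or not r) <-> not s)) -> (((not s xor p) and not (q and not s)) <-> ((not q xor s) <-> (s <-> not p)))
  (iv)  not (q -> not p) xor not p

iv

(i): at (0,0,0,0) it gives 0, but G = 1 — eliminated.
(ii): at (0,0,0,1) it gives 0, but G = 1 — eliminated.
(iii): at (1,0,0,0) it gives 1, but G = 0 — eliminated.
(iv) is the remaining candidate, and it agrees with G on all 16 inputs.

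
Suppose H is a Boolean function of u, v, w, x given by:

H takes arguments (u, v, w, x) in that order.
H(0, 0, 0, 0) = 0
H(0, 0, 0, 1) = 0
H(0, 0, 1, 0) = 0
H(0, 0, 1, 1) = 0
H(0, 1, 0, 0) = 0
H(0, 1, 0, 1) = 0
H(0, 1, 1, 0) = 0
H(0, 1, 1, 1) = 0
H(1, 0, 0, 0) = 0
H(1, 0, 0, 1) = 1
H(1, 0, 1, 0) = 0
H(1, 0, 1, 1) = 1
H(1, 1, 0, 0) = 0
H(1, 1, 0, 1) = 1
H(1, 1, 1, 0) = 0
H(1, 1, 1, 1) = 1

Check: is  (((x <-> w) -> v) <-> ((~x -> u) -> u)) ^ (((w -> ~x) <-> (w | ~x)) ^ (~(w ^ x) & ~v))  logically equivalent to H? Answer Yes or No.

Test each input against both H and the formula:
  u=0, v=0, w=0, x=0: formula gives 0, H = 0 ✓
  u=0, v=0, w=0, x=1: formula gives 0, H = 0 ✓
  u=0, v=0, w=1, x=0: formula gives 0, H = 0 ✓
  u=0, v=0, w=1, x=1: formula gives 0, H = 0 ✓
  … (the remaining 12 rows also agree.)
All 16 rows match — the expression computes H exactly.

Yes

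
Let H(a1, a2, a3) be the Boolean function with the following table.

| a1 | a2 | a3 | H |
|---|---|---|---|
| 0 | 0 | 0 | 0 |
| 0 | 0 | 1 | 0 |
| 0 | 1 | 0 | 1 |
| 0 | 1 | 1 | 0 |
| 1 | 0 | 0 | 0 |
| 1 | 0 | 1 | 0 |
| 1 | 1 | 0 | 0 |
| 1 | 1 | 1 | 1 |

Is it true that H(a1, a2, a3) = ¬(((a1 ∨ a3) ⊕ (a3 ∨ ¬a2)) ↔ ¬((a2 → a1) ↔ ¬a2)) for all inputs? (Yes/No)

No

Evaluate ¬(((a1 ∨ a3) ⊕ (a3 ∨ ¬a2)) ↔ ¬((a2 → a1) ↔ ¬a2)) on each row and compare to H:
  a1=0, a2=0, a3=0: formula gives 1, but H = 0 ✗
Since they disagree at (0,0,0), the expression is not a correct formula for H.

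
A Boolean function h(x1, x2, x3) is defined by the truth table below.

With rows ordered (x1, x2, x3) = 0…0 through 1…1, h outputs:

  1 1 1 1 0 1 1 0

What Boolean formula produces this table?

The 0-rows are (1,0,0), (1,1,1). Take each as a conjunction (x1·¬x2·¬x3, x1·x2·x3), form their disjunction, and complement — that gives a formula that is 1 everywhere h is.

h(x1, x2, x3) = (((x1 · x2') · x3') + ((x1 · x2) · x3))'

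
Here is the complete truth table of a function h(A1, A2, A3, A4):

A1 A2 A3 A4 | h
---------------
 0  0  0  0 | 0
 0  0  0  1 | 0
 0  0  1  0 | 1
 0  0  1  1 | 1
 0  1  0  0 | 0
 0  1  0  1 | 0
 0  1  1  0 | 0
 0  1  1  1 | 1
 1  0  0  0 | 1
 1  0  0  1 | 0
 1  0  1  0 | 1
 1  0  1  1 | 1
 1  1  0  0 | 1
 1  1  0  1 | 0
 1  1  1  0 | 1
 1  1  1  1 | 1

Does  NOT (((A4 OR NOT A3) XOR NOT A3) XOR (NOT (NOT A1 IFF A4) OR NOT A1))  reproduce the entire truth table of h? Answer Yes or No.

Test each input against both h and the formula:
  A1=0, A2=0, A3=0, A4=0: formula gives 0, h = 0 ✓
  A1=0, A2=0, A3=0, A4=1: formula gives 0, h = 0 ✓
  A1=0, A2=0, A3=1, A4=0: formula gives 0, but h = 1 ✗
A single disagreement suffices: at (0,0,1,0) they differ, so the formula does not compute h.

No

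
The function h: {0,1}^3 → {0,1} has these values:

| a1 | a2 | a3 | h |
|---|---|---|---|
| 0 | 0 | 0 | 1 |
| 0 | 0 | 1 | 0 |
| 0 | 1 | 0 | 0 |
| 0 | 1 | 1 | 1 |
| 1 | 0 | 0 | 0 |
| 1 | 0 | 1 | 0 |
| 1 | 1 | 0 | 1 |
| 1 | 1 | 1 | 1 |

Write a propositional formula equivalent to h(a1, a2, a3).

Collect the rows where h=1 — (0,0,0), (0,1,1), (1,1,0), (1,1,1) — and write one minterm per row: ¬a1·¬a2·¬a3, ¬a1·a2·a3, a1·a2·¬a3, a1·a2·a3. Their union (logical OR) reproduces the table exactly.

h(a1, a2, a3) = ((((a1' · a2') · a3') + ((a1' · a2) · a3)) + ((a1 · a2) · a3')) + ((a1 · a2) · a3)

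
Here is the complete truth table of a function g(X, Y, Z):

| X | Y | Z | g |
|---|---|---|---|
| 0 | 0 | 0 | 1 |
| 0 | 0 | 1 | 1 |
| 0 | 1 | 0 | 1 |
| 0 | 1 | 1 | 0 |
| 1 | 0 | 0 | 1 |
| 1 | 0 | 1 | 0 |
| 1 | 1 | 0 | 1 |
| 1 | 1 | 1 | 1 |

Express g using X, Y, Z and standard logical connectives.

g is 0 on only 2 rows — (0,1,1), (1,0,1). Writing each as a minterm (¬X·Y·Z, X·¬Y·Z) and OR-ing them characterizes exactly where g=0, so g is the negation of that disjunction.

g(X, Y, Z) = ~(((~X & Y) & Z) | ((X & ~Y) & Z))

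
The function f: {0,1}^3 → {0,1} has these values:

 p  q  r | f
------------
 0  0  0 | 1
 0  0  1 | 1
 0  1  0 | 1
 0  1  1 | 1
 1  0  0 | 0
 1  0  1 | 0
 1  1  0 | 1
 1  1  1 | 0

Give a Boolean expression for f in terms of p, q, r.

f(p, q, r) = ((((p · q') · r') + ((p · q') · r)) + ((p · q) · r))'

f is 0 on only 3 rows — (1,0,0), (1,0,1), (1,1,1). Writing each as a minterm (p·¬q·¬r, p·¬q·r, p·q·r) and OR-ing them characterizes exactly where f=0, so f is the negation of that disjunction.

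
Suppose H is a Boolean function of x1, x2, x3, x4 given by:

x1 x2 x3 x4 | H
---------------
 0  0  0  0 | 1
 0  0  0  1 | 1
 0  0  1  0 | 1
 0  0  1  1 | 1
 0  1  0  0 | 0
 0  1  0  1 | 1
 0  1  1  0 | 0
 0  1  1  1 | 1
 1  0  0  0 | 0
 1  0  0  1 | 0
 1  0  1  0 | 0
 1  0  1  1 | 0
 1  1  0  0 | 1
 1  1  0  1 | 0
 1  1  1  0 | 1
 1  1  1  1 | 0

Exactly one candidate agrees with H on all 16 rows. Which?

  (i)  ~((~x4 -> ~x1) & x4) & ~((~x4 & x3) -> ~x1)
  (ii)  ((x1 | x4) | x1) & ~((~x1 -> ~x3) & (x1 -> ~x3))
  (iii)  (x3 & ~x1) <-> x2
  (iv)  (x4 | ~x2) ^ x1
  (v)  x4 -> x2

iv

(i) disagrees with H on (0,0,0,0) (formula → 0, table → 1); rule it out.
(ii) disagrees with H on (0,0,0,0) (formula → 0, table → 1); rule it out.
(iii) disagrees with H on (0,0,1,0) (formula → 0, table → 1); rule it out.
(v) disagrees with H on (0,0,0,1) (formula → 0, table → 1); rule it out.
Only (iv) survives; checking it on all 16 rows confirms it matches H.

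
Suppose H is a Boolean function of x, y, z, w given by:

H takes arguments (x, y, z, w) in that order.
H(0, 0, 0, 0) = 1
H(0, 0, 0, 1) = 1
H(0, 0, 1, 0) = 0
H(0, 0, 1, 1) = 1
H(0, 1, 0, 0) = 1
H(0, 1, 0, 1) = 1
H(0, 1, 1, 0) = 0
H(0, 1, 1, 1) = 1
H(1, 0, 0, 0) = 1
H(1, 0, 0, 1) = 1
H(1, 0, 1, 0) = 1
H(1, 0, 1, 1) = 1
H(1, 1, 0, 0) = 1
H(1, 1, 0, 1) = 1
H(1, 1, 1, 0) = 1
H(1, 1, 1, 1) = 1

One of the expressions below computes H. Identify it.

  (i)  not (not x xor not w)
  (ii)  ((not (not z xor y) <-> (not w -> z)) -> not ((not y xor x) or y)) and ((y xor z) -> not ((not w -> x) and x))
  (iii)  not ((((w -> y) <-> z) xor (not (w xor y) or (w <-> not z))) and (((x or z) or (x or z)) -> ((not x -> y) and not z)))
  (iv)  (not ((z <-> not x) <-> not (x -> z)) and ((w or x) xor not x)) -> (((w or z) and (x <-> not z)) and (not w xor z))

(i) fails at (0,0,0,1): the formula yields 0, H is 1.
(ii) fails at (0,0,0,0): the formula yields 0, H is 1.
(iii) fails at (0,0,0,0): the formula yields 0, H is 1.
(iv) is the remaining candidate, and it agrees with H on all 16 inputs.

iv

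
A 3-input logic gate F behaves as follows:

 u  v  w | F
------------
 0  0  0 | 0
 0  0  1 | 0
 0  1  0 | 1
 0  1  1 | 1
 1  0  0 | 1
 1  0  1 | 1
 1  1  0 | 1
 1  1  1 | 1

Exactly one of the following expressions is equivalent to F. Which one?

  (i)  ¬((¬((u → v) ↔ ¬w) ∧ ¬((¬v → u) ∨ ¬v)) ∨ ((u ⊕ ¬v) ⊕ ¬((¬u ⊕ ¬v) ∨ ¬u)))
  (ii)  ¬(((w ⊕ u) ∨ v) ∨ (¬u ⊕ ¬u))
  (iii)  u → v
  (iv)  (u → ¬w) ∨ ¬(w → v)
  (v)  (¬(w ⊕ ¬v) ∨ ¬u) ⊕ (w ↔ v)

(ii) disagrees with F on (0,0,0) (formula → 1, table → 0); rule it out.
(iii) disagrees with F on (0,0,0) (formula → 1, table → 0); rule it out.
(iv) disagrees with F on (0,0,0) (formula → 1, table → 0); rule it out.
(v) disagrees with F on (0,0,1) (formula → 1, table → 0); rule it out.
(i) is the remaining candidate, and it agrees with F on all 8 inputs.

i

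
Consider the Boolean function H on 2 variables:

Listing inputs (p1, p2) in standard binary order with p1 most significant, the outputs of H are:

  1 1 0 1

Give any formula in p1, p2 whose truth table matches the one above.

This is p1 → p2 (false only at 1,0).

H(p1, p2) = p1 → p2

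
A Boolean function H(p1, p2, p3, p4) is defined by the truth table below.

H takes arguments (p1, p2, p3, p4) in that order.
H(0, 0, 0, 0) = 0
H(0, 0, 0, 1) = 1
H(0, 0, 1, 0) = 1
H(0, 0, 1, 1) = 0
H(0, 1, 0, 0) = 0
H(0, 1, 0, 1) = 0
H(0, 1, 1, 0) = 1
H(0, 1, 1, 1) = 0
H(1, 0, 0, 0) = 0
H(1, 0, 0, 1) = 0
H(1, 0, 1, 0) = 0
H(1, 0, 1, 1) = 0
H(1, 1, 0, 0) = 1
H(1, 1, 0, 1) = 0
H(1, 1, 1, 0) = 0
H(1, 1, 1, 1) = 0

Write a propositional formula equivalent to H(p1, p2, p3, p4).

H=1 on 4 inputs: (0,0,0,1), (0,0,1,0), (0,1,1,0), (1,1,0,0). Reading each as a conjunction of literals (¬p1·¬p2·¬p3·p4, ¬p1·¬p2·p3·¬p4, ¬p1·p2·p3·¬p4, p1·p2·¬p3·¬p4) and taking the OR gives the canonical DNF.

H(p1, p2, p3, p4) = (((((~p1 & ~p2) & ~p3) & p4) | (((~p1 & ~p2) & p3) & ~p4)) | (((~p1 & p2) & p3) & ~p4)) | (((p1 & p2) & ~p3) & ~p4)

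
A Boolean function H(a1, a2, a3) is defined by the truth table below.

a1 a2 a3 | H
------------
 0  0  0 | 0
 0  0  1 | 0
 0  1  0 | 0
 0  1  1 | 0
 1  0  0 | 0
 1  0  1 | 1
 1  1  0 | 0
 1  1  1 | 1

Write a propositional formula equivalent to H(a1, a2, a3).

H=1 on 2 inputs: (1,0,1), (1,1,1). Reading each as a conjunction of literals (a1·¬a2·a3, a1·a2·a3) and taking the OR gives the canonical DNF.

H(a1, a2, a3) = ((a1 AND NOT a2) AND a3) OR ((a1 AND a2) AND a3)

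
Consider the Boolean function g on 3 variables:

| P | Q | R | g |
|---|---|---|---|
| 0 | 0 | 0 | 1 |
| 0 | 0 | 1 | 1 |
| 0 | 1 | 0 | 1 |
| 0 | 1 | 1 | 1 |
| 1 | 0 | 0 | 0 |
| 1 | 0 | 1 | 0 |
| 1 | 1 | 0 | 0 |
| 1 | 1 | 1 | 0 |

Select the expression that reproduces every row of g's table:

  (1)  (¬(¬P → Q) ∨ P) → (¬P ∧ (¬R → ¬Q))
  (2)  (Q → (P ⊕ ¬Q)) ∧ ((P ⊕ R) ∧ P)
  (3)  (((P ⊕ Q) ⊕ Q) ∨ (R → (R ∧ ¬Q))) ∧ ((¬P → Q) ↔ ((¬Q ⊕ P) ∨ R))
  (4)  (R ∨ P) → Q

1

(2) fails at (0,0,0): the formula yields 0, g is 1.
(3) fails at (0,0,0): the formula yields 0, g is 1.
(4) fails at (0,0,1): the formula yields 0, g is 1.
That leaves (1). Evaluating it on every row reproduces the table of g exactly.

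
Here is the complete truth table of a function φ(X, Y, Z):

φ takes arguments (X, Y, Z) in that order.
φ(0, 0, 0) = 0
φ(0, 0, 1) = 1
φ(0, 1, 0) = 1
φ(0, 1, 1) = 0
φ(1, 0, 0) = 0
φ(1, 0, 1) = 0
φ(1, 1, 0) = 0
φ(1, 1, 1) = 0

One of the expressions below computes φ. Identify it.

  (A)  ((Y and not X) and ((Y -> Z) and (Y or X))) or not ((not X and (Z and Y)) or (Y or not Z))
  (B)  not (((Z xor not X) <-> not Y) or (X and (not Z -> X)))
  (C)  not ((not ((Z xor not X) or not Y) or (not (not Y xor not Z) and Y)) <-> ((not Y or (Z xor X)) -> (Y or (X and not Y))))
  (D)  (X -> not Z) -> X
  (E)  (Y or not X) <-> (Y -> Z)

B

(A): at (0,1,0) it gives 0, but φ = 1 — eliminated.
(C): at (0,0,1) it gives 0, but φ = 1 — eliminated.
(D): at (0,0,1) it gives 0, but φ = 1 — eliminated.
(E): at (0,0,0) it gives 1, but φ = 0 — eliminated.
Only (B) survives; checking it on all 8 rows confirms it matches φ.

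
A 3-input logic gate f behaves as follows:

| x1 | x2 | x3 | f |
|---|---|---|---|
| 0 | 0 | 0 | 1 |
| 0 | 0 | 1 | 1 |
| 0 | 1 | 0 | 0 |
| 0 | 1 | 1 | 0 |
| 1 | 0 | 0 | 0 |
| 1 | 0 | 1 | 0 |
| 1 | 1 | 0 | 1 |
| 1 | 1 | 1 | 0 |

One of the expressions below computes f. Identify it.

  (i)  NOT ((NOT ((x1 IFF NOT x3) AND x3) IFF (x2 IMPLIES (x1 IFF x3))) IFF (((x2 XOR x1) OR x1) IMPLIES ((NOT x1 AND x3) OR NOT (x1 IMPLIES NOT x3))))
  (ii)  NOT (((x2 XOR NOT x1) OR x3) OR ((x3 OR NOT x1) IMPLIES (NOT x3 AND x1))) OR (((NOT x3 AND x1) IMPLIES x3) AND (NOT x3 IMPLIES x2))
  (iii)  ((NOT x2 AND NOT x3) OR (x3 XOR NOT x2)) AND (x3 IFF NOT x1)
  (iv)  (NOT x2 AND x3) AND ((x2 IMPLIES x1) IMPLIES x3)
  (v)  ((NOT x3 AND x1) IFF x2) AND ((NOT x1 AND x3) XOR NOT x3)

(i) fails at (0,0,0): the formula yields 0, f is 1.
(ii) fails at (0,0,0): the formula yields 0, f is 1.
(iii) fails at (0,0,0): the formula yields 0, f is 1.
(iv) fails at (0,0,0): the formula yields 0, f is 1.
(v) is the remaining candidate, and it agrees with f on all 8 inputs.

v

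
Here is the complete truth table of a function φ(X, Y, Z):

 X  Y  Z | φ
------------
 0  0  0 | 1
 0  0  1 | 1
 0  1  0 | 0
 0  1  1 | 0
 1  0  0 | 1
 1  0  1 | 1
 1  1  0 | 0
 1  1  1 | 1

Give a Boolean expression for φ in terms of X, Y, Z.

φ(X, Y, Z) = NOT ((((NOT X AND Y) AND NOT Z) OR ((NOT X AND Y) AND Z)) OR ((X AND Y) AND NOT Z))

The 0-rows are (0,1,0), (0,1,1), (1,1,0). Take each as a conjunction (¬X·Y·¬Z, ¬X·Y·Z, X·Y·¬Z), form their disjunction, and complement — that gives a formula that is 1 everywhere φ is.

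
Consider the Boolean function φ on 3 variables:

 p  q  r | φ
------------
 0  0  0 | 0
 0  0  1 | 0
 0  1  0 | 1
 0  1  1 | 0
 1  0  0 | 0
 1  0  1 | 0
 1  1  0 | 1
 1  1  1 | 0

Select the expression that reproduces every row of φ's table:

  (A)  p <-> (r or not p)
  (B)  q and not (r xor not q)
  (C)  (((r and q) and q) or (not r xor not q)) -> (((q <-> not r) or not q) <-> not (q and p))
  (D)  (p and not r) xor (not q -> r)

(A) disagrees with φ on (0,1,0) (formula → 0, table → 1); rule it out.
(C) disagrees with φ on (0,0,0) (formula → 1, table → 0); rule it out.
(D) disagrees with φ on (0,0,1) (formula → 1, table → 0); rule it out.
(B) is the remaining candidate, and it agrees with φ on all 8 inputs.

B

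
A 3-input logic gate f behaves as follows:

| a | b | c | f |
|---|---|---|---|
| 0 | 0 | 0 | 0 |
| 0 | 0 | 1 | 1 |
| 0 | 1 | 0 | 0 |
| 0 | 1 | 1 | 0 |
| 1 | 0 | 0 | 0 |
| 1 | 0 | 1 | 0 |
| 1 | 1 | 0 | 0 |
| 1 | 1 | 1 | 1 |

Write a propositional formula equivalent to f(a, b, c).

Collect the rows where f=1 — (0,0,1), (1,1,1) — and write one minterm per row: ¬a·¬b·c, a·b·c. Their union (logical OR) reproduces the table exactly.

f(a, b, c) = ((~a & ~b) & c) | ((a & b) & c)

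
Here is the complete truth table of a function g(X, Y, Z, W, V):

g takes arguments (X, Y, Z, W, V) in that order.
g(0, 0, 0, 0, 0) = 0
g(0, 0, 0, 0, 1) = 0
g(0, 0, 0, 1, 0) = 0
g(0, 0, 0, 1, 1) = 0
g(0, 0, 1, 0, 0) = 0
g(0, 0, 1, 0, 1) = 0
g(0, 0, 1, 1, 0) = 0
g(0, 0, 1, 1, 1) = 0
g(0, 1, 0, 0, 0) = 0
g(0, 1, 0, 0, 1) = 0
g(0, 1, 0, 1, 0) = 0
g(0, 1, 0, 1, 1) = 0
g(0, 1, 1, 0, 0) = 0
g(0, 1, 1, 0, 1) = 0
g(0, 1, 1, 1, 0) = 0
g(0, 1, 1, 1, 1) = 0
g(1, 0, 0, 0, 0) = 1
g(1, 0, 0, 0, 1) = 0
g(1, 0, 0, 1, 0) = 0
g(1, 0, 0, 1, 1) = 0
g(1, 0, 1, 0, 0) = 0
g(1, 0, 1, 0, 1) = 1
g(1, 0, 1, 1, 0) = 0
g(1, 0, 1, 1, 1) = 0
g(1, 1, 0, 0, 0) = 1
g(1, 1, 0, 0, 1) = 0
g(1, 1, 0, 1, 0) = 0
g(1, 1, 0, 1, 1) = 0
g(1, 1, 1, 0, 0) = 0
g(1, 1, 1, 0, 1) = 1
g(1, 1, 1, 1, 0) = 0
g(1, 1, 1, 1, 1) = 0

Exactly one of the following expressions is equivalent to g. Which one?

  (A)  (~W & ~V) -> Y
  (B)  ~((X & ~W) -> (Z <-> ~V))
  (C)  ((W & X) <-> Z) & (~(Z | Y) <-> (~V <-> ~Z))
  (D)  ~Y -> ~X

(A) disagrees with g on (0,0,0,0,1) (formula → 1, table → 0); rule it out.
(C) disagrees with g on (0,0,0,0,0) (formula → 1, table → 0); rule it out.
(D) disagrees with g on (0,0,0,0,0) (formula → 1, table → 0); rule it out.
Only (B) survives; checking it on all 32 rows confirms it matches g.

B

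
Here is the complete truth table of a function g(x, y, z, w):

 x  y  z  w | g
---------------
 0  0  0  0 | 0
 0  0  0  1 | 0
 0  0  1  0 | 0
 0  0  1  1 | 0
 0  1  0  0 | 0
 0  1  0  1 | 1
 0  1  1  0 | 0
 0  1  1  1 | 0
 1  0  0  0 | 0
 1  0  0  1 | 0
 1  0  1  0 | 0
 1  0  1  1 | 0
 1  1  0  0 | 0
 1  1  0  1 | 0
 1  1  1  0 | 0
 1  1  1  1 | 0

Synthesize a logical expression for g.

Only row (0,1,0,1) gives 1. That row's minterm ¬x·y·¬z·w is g directly.

g(x, y, z, w) = ((not x and y) and not z) and w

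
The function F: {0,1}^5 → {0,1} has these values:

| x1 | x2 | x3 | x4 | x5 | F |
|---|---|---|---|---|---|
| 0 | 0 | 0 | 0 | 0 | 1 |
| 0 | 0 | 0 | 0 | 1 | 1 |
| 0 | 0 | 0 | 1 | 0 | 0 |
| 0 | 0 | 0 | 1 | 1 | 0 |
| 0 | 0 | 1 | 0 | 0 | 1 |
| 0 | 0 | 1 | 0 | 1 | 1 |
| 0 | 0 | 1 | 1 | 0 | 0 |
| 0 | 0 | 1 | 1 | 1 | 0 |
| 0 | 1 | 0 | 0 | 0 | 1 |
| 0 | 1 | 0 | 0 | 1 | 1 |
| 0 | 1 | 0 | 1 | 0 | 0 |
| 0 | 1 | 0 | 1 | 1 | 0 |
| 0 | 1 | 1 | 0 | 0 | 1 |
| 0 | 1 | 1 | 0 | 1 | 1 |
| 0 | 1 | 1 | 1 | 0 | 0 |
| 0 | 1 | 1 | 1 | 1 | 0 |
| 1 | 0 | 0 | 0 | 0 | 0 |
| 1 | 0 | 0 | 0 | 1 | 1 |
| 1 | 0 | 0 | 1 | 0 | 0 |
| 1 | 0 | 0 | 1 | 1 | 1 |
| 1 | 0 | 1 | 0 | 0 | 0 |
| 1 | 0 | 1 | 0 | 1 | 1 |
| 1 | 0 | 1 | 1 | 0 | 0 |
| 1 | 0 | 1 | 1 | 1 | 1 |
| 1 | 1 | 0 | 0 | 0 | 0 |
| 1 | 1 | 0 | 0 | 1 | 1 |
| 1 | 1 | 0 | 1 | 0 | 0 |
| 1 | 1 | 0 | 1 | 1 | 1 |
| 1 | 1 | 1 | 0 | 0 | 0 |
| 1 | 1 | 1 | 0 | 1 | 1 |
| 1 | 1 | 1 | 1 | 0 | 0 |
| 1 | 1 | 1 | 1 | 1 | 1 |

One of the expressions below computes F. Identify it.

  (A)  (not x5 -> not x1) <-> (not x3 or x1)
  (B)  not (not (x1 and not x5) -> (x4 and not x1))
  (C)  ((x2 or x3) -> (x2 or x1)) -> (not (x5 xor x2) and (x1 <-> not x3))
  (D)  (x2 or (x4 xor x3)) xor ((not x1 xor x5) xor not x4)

B

(A) disagrees with F on (0,0,0,1,0) (formula → 1, table → 0); rule it out.
(C) disagrees with F on (0,0,0,0,0) (formula → 0, table → 1); rule it out.
(D) disagrees with F on (0,0,0,0,0) (formula → 0, table → 1); rule it out.
Only (B) survives; checking it on all 32 rows confirms it matches F.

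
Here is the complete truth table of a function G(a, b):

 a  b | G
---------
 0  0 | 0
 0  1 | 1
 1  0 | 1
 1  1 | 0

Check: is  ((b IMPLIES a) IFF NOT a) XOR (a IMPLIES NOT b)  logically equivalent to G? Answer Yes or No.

Check the formula against G row by row:
  a=0, b=0: formula gives 0, G = 0 ✓
  a=0, b=1: formula gives 1, G = 1 ✓
  a=1, b=0: formula gives 1, G = 1 ✓
  a=1, b=1: formula gives 0, G = 0 ✓
All 4 rows match — the expression computes G exactly.

Yes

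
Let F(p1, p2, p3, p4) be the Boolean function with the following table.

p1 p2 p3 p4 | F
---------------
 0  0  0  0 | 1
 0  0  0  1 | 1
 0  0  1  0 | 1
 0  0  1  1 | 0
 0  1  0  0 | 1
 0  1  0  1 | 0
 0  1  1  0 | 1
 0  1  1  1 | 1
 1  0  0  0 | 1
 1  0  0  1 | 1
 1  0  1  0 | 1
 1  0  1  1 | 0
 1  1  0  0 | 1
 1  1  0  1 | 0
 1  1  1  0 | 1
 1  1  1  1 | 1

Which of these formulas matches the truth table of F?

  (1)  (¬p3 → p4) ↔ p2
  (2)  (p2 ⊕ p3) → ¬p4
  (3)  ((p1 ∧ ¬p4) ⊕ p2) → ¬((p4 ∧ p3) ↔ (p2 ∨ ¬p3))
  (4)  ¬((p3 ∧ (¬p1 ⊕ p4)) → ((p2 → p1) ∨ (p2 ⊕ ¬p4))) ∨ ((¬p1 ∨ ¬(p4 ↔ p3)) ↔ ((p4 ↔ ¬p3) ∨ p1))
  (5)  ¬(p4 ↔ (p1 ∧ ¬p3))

2

(1): at (0,0,0,1) it gives 0, but F = 1 — eliminated.
(3): at (0,0,1,1) it gives 1, but F = 0 — eliminated.
(4): at (0,0,0,0) it gives 0, but F = 1 — eliminated.
(5): at (0,0,0,0) it gives 0, but F = 1 — eliminated.
Only (2) survives; checking it on all 16 rows confirms it matches F.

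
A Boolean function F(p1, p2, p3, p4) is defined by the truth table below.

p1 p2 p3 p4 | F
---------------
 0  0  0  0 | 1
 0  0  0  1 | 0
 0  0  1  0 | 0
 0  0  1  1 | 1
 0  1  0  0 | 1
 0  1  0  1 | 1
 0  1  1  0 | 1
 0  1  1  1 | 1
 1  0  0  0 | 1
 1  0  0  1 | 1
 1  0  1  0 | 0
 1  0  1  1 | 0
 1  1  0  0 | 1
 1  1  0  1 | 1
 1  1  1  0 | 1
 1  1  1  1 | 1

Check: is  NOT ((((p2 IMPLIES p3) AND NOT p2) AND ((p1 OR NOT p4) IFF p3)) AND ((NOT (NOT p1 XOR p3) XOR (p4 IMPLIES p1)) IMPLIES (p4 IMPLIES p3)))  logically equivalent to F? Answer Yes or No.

Yes

Evaluate NOT ((((p2 IMPLIES p3) AND NOT p2) AND ((p1 OR NOT p4) IFF p3)) AND ((NOT (NOT p1 XOR p3) XOR (p4 IMPLIES p1)) IMPLIES (p4 IMPLIES p3))) on each row and compare to F:
  p1=0, p2=0, p3=0, p4=0: formula gives 1, F = 1 ✓
  p1=0, p2=0, p3=0, p4=1: formula gives 0, F = 0 ✓
  p1=0, p2=0, p3=1, p4=0: formula gives 0, F = 0 ✓
  p1=0, p2=0, p3=1, p4=1: formula gives 1, F = 1 ✓
  … (the remaining 12 rows also agree.)
All 16 rows match — the expression computes F exactly.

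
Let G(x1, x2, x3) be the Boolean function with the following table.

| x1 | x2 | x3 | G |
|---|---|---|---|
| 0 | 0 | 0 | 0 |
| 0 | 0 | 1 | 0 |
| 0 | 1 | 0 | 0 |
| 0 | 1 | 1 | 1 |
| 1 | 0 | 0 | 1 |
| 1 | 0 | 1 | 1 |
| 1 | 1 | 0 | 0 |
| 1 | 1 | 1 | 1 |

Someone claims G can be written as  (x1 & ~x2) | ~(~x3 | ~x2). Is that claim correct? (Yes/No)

Check the formula against G row by row:
  x1=0, x2=0, x3=0: formula gives 0, G = 0 ✓
  x1=0, x2=0, x3=1: formula gives 0, G = 0 ✓
  x1=0, x2=1, x3=0: formula gives 0, G = 0 ✓
  x1=0, x2=1, x3=1: formula gives 1, G = 1 ✓
  x1=1, x2=0, x3=0: formula gives 1, G = 1 ✓
  …and likewise for the remaining 3 rows.
Every row agrees, so the formula is equivalent.

Yes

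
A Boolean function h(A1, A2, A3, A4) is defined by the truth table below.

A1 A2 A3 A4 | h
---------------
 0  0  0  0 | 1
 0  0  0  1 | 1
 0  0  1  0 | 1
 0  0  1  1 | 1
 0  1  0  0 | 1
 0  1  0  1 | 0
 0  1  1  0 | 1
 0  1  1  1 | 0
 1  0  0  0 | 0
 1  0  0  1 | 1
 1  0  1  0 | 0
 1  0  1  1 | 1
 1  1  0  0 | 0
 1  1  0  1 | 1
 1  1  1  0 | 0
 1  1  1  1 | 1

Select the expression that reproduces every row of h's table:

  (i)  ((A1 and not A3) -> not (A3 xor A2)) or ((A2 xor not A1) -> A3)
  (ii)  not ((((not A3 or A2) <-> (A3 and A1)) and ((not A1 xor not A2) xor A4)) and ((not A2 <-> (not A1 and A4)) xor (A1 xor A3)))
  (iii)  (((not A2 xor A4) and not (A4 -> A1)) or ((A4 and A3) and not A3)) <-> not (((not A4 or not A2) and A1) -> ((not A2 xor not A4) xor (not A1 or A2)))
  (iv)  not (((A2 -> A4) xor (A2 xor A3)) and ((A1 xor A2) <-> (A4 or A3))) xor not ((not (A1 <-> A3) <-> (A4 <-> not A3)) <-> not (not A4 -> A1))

iii

(i) fails at (0,1,0,1): the formula yields 1, h is 0.
(ii) fails at (0,1,0,1): the formula yields 1, h is 0.
(iv) fails at (0,0,0,0): the formula yields 0, h is 1.
Only (iii) survives; checking it on all 16 rows confirms it matches h.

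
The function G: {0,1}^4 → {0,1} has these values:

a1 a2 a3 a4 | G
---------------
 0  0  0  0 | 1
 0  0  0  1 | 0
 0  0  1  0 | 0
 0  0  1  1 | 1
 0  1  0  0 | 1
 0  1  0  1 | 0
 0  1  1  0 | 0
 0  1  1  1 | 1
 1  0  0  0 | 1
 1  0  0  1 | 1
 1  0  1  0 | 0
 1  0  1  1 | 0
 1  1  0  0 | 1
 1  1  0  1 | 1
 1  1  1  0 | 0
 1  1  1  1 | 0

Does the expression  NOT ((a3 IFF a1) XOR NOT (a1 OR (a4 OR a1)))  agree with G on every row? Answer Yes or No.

Check the formula against G row by row:
  a1=0, a2=0, a3=0, a4=0: formula gives 1, G = 1 ✓
  a1=0, a2=0, a3=0, a4=1: formula gives 0, G = 0 ✓
  a1=0, a2=0, a3=1, a4=0: formula gives 0, G = 0 ✓
  a1=0, a2=0, a3=1, a4=1: formula gives 1, G = 1 ✓
  …and likewise for the remaining 12 rows.
All 16 rows match — the expression computes G exactly.

Yes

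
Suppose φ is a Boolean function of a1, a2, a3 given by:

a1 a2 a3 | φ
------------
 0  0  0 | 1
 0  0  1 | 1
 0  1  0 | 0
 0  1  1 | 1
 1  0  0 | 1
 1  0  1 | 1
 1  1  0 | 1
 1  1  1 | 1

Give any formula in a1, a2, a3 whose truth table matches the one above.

φ(a1, a2, a3) = ¬((¬a1 ∧ a2) ∧ ¬a3)

Only row (0,1,0) gives 0. So φ is 1 everywhere except there — the complement of the minterm ¬a1·a2·¬a3.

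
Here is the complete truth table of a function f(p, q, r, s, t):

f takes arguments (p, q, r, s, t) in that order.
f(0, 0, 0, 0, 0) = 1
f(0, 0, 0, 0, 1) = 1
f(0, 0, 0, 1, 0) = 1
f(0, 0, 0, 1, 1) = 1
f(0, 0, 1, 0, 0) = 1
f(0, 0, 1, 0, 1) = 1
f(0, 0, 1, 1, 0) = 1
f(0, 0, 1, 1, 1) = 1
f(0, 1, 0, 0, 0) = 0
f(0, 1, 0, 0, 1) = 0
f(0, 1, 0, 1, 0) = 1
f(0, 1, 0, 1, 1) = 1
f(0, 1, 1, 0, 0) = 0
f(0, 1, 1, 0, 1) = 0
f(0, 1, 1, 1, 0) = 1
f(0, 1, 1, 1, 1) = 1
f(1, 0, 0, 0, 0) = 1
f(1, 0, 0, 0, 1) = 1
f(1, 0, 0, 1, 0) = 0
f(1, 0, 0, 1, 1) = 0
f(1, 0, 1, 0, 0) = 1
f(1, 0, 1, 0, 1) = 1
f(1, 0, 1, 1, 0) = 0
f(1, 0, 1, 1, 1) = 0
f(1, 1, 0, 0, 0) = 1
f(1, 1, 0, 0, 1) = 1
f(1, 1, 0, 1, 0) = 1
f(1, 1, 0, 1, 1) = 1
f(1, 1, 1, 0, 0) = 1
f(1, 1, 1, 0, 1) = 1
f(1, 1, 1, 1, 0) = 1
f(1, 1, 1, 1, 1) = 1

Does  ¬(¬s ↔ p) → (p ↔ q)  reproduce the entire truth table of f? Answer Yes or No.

Yes

Evaluate ¬(¬s ↔ p) → (p ↔ q) on each row and compare to f:
  p=0, q=0, r=0, s=0, t=0: formula gives 1, f = 1 ✓
  p=0, q=0, r=0, s=0, t=1: formula gives 1, f = 1 ✓
  p=0, q=0, r=0, s=1, t=0: formula gives 1, f = 1 ✓
  p=0, q=0, r=0, s=1, t=1: formula gives 1, f = 1 ✓
  … (the remaining 28 rows also agree.)
Every row agrees, so the formula is equivalent.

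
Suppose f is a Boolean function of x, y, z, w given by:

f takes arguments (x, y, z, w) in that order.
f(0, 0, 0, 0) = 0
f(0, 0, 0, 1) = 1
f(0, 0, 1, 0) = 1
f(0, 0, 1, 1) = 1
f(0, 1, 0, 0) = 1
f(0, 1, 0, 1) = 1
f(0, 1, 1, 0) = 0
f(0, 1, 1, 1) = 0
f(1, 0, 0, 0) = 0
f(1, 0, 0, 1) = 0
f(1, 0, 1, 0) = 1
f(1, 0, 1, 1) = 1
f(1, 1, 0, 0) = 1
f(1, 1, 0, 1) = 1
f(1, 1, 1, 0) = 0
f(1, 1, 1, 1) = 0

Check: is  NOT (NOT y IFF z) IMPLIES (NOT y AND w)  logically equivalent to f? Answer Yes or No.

Check the formula against f row by row:
  x=0, y=0, z=0, w=0: formula gives 0, f = 0 ✓
  x=0, y=0, z=0, w=1: formula gives 1, f = 1 ✓
  x=0, y=0, z=1, w=0: formula gives 1, f = 1 ✓
  x=0, y=0, z=1, w=1: formula gives 1, f = 1 ✓
  …
  x=1, y=0, z=0, w=1: formula gives 1, but f = 0 ✗
A single disagreement suffices: at (1,0,0,1) they differ, so the formula does not compute f.

No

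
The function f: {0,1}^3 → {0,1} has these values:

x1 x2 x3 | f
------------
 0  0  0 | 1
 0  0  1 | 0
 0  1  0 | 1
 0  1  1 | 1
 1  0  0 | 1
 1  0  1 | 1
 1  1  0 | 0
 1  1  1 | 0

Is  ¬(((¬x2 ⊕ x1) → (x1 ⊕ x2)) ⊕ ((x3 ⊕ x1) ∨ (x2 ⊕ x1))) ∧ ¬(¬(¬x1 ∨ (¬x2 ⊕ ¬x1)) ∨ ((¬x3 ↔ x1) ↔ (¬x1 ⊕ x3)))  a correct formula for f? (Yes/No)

Check the formula against f row by row:
  x1=0, x2=0, x3=0: formula gives 1, f = 1 ✓
  x1=0, x2=0, x3=1: formula gives 0, f = 0 ✓
  x1=0, x2=1, x3=0: formula gives 1, f = 1 ✓
  x1=0, x2=1, x3=1: formula gives 1, f = 1 ✓
  x1=1, x2=0, x3=0: formula gives 1, f = 1 ✓
  …and likewise for the remaining 3 rows.
No disagreement on any input; they are logically equivalent.

Yes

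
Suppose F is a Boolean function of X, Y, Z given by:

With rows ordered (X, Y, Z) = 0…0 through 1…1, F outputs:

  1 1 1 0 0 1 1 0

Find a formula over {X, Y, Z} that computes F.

F(X, Y, Z) = not ((((not X and Y) and Z) or ((X and not Y) and not Z)) or ((X and Y) and Z))

F is 0 on only 3 rows — (0,1,1), (1,0,0), (1,1,1). Writing each as a minterm (¬X·Y·Z, X·¬Y·¬Z, X·Y·Z) and OR-ing them characterizes exactly where F=0, so F is the negation of that disjunction.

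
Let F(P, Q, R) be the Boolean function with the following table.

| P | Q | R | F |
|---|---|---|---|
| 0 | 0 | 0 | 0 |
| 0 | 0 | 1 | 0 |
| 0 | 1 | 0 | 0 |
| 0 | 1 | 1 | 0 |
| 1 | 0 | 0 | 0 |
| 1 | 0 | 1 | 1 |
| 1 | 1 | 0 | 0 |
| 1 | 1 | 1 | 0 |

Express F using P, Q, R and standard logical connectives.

Only row (1,0,1) gives 1. That row's minterm P·¬Q·R is F directly.

F(P, Q, R) = (P and not Q) and R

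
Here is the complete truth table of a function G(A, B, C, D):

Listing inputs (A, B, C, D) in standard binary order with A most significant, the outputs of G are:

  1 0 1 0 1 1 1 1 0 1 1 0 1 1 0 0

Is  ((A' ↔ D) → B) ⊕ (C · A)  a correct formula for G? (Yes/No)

Yes

Test each input against both G and the formula:
  A=0, B=0, C=0, D=0: formula gives 1, G = 1 ✓
  A=0, B=0, C=0, D=1: formula gives 0, G = 0 ✓
  A=0, B=0, C=1, D=0: formula gives 1, G = 1 ✓
  A=0, B=0, C=1, D=1: formula gives 0, G = 0 ✓
  …and likewise for the remaining 12 rows.
Every row agrees, so the formula is equivalent.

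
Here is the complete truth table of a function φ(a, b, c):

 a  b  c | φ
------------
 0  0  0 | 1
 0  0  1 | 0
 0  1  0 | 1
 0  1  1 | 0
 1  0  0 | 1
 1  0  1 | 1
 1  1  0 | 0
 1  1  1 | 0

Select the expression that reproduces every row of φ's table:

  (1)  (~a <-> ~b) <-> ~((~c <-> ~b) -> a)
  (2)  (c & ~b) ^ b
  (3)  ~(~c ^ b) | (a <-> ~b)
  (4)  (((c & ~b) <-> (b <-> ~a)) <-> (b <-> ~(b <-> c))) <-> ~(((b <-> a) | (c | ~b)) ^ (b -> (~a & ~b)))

1

(2) fails at (0,0,0): the formula yields 0, φ is 1.
(3) fails at (0,0,0): the formula yields 0, φ is 1.
(4) fails at (0,0,1): the formula yields 1, φ is 0.
(1) is the remaining candidate, and it agrees with φ on all 8 inputs.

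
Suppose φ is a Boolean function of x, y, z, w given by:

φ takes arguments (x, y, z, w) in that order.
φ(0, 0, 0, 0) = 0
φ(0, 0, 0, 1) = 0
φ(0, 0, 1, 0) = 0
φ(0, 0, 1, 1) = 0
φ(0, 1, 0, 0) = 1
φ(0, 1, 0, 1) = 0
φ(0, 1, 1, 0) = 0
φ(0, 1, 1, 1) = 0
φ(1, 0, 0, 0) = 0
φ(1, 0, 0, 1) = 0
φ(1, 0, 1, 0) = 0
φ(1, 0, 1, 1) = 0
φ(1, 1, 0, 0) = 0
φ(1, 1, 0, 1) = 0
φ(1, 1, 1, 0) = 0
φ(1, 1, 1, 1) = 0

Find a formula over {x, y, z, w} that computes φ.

φ(x, y, z, w) = ((NOT x AND y) AND NOT z) AND NOT w

Only row (0,1,0,0) gives 1. That row's minterm ¬x·y·¬z·¬w is φ directly.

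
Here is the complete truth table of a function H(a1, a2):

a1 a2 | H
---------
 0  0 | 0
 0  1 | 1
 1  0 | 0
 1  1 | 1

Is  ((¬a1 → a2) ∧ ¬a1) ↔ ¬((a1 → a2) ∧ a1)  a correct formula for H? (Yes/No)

Check the formula against H row by row:
  a1=0, a2=0: formula gives 0, H = 0 ✓
  a1=0, a2=1: formula gives 1, H = 1 ✓
  a1=1, a2=0: formula gives 0, H = 0 ✓
  a1=1, a2=1: formula gives 1, H = 1 ✓
No disagreement on any input; they are logically equivalent.

Yes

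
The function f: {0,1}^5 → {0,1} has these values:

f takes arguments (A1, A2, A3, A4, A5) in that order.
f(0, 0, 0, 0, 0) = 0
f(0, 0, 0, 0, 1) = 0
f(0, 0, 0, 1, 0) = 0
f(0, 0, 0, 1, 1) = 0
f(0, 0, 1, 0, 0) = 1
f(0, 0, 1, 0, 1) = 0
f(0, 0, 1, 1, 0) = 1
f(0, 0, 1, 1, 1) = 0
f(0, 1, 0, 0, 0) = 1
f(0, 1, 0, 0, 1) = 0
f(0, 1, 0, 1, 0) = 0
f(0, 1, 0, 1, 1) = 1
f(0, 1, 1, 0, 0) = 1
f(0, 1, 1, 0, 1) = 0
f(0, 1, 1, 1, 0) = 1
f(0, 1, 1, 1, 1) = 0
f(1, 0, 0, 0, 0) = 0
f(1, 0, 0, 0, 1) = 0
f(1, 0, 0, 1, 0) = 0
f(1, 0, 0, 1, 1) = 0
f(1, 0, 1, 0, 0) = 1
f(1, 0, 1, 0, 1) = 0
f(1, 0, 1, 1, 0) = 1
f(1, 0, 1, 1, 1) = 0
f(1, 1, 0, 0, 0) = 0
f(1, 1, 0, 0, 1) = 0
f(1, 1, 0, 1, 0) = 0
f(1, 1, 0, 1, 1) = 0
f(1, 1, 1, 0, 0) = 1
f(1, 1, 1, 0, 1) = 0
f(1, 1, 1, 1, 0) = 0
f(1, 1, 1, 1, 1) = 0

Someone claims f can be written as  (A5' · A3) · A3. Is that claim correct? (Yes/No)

Evaluate (A5' · A3) · A3 on each row and compare to f:
  A1=0, A2=0, A3=0, A4=0, A5=0: formula gives 0, f = 0 ✓
  A1=0, A2=0, A3=0, A4=0, A5=1: formula gives 0, f = 0 ✓
  A1=0, A2=0, A3=0, A4=1, A5=0: formula gives 0, f = 0 ✓
  A1=0, A2=0, A3=0, A4=1, A5=1: formula gives 0, f = 0 ✓
  …
  A1=0, A2=1, A3=0, A4=0, A5=0: formula gives 0, but f = 1 ✗
Since they disagree at (0,1,0,0,0), the expression is not a correct formula for f.

No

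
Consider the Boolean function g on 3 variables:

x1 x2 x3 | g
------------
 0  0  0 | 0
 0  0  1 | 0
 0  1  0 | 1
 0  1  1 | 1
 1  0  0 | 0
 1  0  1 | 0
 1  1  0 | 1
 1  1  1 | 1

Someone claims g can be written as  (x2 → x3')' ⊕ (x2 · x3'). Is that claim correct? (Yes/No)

Evaluate (x2 → x3')' ⊕ (x2 · x3') on each row and compare to g:
  x1=0, x2=0, x3=0: formula gives 0, g = 0 ✓
  x1=0, x2=0, x3=1: formula gives 0, g = 0 ✓
  x1=0, x2=1, x3=0: formula gives 1, g = 1 ✓
  x1=0, x2=1, x3=1: formula gives 1, g = 1 ✓
  x1=1, x2=0, x3=0: formula gives 0, g = 0 ✓
  …and likewise for the remaining 3 rows.
No disagreement on any input; they are logically equivalent.

Yes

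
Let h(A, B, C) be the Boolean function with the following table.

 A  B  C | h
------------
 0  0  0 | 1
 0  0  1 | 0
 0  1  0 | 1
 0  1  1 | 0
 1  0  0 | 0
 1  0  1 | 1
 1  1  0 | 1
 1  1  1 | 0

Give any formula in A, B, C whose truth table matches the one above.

Collect the rows where h=1 — (0,0,0), (0,1,0), (1,0,1), (1,1,0) — and write one minterm per row: ¬A·¬B·¬C, ¬A·B·¬C, A·¬B·C, A·B·¬C. Their union (logical OR) reproduces the table exactly.

h(A, B, C) = ((((NOT A AND NOT B) AND NOT C) OR ((NOT A AND B) AND NOT C)) OR ((A AND NOT B) AND C)) OR ((A AND B) AND NOT C)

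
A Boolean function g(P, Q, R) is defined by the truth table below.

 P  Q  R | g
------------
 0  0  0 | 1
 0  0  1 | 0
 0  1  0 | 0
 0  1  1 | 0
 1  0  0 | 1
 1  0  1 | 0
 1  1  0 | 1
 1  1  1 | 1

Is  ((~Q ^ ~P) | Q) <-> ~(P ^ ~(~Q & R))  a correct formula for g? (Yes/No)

Yes

Evaluate ((~Q ^ ~P) | Q) <-> ~(P ^ ~(~Q & R)) on each row and compare to g:
  P=0, Q=0, R=0: formula gives 1, g = 1 ✓
  P=0, Q=0, R=1: formula gives 0, g = 0 ✓
  P=0, Q=1, R=0: formula gives 0, g = 0 ✓
  P=0, Q=1, R=1: formula gives 0, g = 0 ✓
  P=1, Q=0, R=0: formula gives 1, g = 1 ✓
  …and likewise for the remaining 3 rows.
Every row agrees, so the formula is equivalent.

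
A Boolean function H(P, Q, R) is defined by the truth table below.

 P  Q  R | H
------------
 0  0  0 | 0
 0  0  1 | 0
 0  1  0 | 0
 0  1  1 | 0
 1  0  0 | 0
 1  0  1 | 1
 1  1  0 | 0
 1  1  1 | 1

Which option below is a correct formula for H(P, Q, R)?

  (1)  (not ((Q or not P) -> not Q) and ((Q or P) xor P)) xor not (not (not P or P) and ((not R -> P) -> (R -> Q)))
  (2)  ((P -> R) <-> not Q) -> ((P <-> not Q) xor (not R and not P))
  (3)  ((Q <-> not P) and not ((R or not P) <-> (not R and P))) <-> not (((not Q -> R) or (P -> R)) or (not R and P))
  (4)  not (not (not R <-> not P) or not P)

4

(1) disagrees with H on (0,0,0) (formula → 1, table → 0); rule it out.
(2) disagrees with H on (0,0,0) (formula → 1, table → 0); rule it out.
(3) disagrees with H on (0,0,0) (formula → 1, table → 0); rule it out.
(4) is the remaining candidate, and it agrees with H on all 8 inputs.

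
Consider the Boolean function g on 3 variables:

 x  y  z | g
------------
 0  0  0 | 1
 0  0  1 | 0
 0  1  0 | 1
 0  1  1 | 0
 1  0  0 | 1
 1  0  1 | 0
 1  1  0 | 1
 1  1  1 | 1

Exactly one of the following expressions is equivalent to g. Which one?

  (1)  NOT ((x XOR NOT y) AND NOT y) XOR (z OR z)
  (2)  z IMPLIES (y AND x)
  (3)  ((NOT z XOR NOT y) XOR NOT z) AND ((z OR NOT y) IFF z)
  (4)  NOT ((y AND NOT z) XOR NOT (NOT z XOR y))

(1): at (0,0,0) it gives 0, but g = 1 — eliminated.
(3): at (0,0,0) it gives 0, but g = 1 — eliminated.
(4): at (0,1,1) it gives 1, but g = 0 — eliminated.
(2) is the remaining candidate, and it agrees with g on all 8 inputs.

2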